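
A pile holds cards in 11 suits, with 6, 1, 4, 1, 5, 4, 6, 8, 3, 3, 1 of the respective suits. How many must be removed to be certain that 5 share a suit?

34

In the worst case you take as many as possible of each suit without reaching 5: 4 + 1 + 4 + 1 + 4 + 4 + 4 + 4 + 3 + 3 + 1 = 33.
The next one must give 5 of some suit, so 33 + 1 = 34.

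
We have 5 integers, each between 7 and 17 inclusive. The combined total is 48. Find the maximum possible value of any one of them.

To make one integer as large as possible, make the other 4 as small as possible.
The other 4 contribute at least 4 × 7 = 28, leaving at most 48 − 28 = 20.
But each integer is capped at 17, so the maximum is 17.
Achievable: one at 17 and the other 4 totalling 31, which fits since 4 × 7 ≤ 31 ≤ 4 × 17.

17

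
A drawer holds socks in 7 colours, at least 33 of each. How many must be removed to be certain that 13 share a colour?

85

You could draw 12 of every colour without reaching 13 of any — 84 in all.
One more forces 13 of some colour, so 84 + 1 = 85.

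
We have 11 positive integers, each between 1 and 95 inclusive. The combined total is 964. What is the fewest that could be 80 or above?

Each value short of 80 is at most 79, costing at least 95 − 79 = 16 against the maximum total of 1045.
We can afford to lose at most 1045 − 964 = 81, so at most ⌊81/16⌋ = 5 fall short, and at least 6 are ≥ 80.
Exactly 6 works: 6 values at 95 and 5 at 79 total 965; lower one of the high values by 1 (still ≥ 80) to hit 964.

6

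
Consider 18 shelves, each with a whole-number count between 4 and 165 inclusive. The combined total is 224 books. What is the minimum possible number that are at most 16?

7

Let j be the number exceeding 16. Then the total is ≥ 17·j + 4·(18 − j) = 72 + 13j.
So 13j ≤ 152 and j ≤ 11; hence at least 18 − 11 = 7 are ≤ 16.
Exactly 7 works: 7 values at 4 and 11 at 17 total 215; raise one of the low values by 9 (still ≤ 16) to hit 224.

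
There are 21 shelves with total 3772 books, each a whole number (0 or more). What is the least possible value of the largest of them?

180

The 21 values sum to 3772, so their maximum is at least ⌈3772/21⌉ = 180.
Equality holds with 13 values of 180 and 8 values of 179.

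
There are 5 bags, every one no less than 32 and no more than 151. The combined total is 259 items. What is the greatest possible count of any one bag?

131

To make one bag as large as possible, make the other 4 as small as possible.
The other 4 contribute at least 4 × 32 = 128, leaving at most 259 − 128 = 131.
Since 131 ≤ 151, this is achievable: one at 131 and 4 at 32.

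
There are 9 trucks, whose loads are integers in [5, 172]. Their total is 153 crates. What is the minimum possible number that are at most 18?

If only k of them are at most 18, the other 9 − k are at least 19, so the total is at least (9 − k)·19 + k·5.
This is ≤ 153, so (9 − k)·19 + 5k ≤ 153, which gives k ≥ 2.
Exactly 2 works: 2 values at 5 and 7 at 19 total 143; raise one of the low values by 10 (still ≤ 18) to hit 153.

2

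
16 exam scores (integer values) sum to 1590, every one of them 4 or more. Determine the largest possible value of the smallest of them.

99

The 16 values sum to 1590, so their minimum is at most ⌊1590/16⌋ = 99.
Taking 10 copies of 99 and 6 copies of 100 gives exactly 1590, so 99 is attained.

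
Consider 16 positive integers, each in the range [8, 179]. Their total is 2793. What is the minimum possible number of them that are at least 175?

If only k of them are at least 175, the other 16 − k are at most 174, so the total is at most k·179 + (16 − k)·174.
This must reach 2793, so k·179 + (16 − k)·174 ≥ 2793, giving k ≥ 2.
Exactly 2 works: 2 values at 179 and 14 at 174 total 2794; lower one of the high values by 1 (still ≥ 175) to hit 2793.

2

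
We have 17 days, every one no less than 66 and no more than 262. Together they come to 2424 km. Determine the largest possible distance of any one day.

262

To make one day as large as possible, make the other 16 as small as possible.
The other 16 contribute at least 16 × 66 = 1056, leaving at most 2424 − 1056 = 1368.
But each day is capped at 262, so the maximum is 262.
Achievable: one at 262 and the other 16 totalling 2162, which fits since 16 × 66 ≤ 2162 ≤ 16 × 262.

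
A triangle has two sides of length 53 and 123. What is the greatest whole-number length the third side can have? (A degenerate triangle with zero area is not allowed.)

The third side must be less than 53 + 123 = 176.
The largest integer below 176 is 175.

175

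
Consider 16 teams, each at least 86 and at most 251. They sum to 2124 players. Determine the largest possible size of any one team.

Maximizing one value means minimizing the remaining 15.
The other 15 contribute at least 15 × 86 = 1290, leaving at most 2124 − 1290 = 834.
But each team is capped at 251, so the maximum is 251.
Achievable: one at 251 and the other 15 totalling 1873, which fits since 15 × 86 ≤ 1873 ≤ 15 × 251.

251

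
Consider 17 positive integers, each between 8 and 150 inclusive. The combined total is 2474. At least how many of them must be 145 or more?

If only k of them are at least 145, the other 17 − k are at most 144, so the total is at most k·150 + (17 − k)·144.
This must reach 2474, so k·150 + (17 − k)·144 ≥ 2474, giving k ≥ 5.
Exactly 5 works: 5 values at 150 and 12 at 144 total 2478; lower one of the high values by 4 (still ≥ 145) to hit 2474.

5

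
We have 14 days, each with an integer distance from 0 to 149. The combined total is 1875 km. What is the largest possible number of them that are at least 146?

12

Suppose k of them are at least 146. Those contribute at least 146 each and the other 14 − k at least 0 each.
So the total is at least 146k + 0(14 − k) = 0 + 146k. This must be ≤ 1875, giving k ≤ 12.
k = 12 is achieved by 12 values at 146 and 2 at 0, total 1752; add 123 to one value (staying below 146) to reach 1875.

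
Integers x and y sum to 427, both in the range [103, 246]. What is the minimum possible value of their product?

44526

For a fixed sum, xy is smallest when x and y are as far apart as possible.
At the endpoint x = 181, y = 427 − 181 = 246, so xy = 181 × 246 = 44526.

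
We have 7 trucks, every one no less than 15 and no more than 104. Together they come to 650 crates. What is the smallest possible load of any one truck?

26

Minimizing one value means maximizing the remaining 6.
The other 6 contribute at most 6 × 104 = 624, leaving at least 650 − 624 = 26.
Since 26 ≥ 15, this is achievable: one at 26 and 6 at 104.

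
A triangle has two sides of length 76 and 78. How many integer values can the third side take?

The triangle inequality gives |76 − 78| < c < 76 + 78, i.e. 2 < c < 154.
So c can be any integer from 3 to 153: 151 values.

151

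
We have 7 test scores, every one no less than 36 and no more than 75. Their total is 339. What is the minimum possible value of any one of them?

Minimizing one value means maximizing the remaining 6.
The other 6 can take up 6 × 75 = 450 ≥ 339 − 36, so one score can sit at its floor of 36.
Achievable: one at 36 and the other 6 totalling 303, which fits since 6 × 36 ≤ 303 ≤ 6 × 75.

36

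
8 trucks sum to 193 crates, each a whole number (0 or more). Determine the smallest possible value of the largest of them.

If every one of the 8 were at most 24, the total would be at most 8 × 24 = 192 < 193.
Taking 7 copies of 24 and 1 copy of 25 gives exactly 193, so 25 is attained.

25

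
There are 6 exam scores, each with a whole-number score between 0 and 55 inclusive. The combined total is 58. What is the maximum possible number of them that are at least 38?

1

Suppose k of them are at least 38. Those contribute at least 38 each and the other 6 − k at least 0 each.
So the total is at least 38k + 0(6 − k) = 0 + 38k. This must be ≤ 58, giving k ≤ 1.
k = 1 is achieved by 1 value at 38 and 5 at 0, total 38; add 20 to one value (staying below 38) to reach 58.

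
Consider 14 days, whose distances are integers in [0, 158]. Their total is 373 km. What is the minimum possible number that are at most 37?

If only k of them are at most 37, the other 14 − k are at least 38, so the total is at least (14 − k)·38 + k·0.
This is ≤ 373, so (14 − k)·38 + 0k ≤ 373, which gives k ≥ 5.
Exactly 5 works: 5 values at 0 and 9 at 38 total 342; raise one of the low values by 31 (still ≤ 37) to hit 373.

5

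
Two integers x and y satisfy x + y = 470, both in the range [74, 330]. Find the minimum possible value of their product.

xy = x(470 − x) is concave in x, so over [140, 330] it is minimized at an endpoint.
The extreme feasible split is x = 140, y = 330, giving xy = 46200.

46200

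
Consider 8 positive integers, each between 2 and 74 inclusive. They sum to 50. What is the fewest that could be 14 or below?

6

Each value above 14 is at least 15, contributing at least 15 − 2 = 13 above the floor 2.
The sum exceeds the floor total 16 by 34, so at most ⌊34/13⌋ = 2 exceed 14, and at least 6 are ≤ 14.
Exactly 6 works: 6 values at 2 and 2 at 15 total 42; raise one of the low values by 8 (still ≤ 14) to hit 50.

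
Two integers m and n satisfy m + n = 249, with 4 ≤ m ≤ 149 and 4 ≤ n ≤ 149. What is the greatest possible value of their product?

With m + n fixed, mn peaks when the two are closest together.
Taking m = 124 and n = 125 (both in [4, 149]) gives mn = 15500.

15500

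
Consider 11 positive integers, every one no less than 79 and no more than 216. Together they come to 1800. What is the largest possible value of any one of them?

To make one integer as large as possible, make the other 10 as small as possible.
The other 10 contribute at least 10 × 79 = 790, leaving at most 1800 − 790 = 1010.
But each integer is capped at 216, so the maximum is 216.
Achievable: one at 216 and the other 10 totalling 1584, which fits since 10 × 79 ≤ 1584 ≤ 10 × 216.

216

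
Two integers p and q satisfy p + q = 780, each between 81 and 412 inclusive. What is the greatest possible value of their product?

For a fixed sum, the product pq is largest when p and q are as close as possible.
Taking p = 390 and q = 390 (both in [81, 412]) gives pq = 152100.

152100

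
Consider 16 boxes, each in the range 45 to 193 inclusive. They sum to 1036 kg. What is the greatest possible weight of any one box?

Maximizing one value means minimizing the remaining 15.
The other 15 contribute at least 15 × 45 = 675, leaving at most 1036 − 675 = 361.
But each box is capped at 193, so the maximum is 193.
Achievable: one at 193 and the other 15 totalling 843, which fits since 15 × 45 ≤ 843 ≤ 15 × 193.

193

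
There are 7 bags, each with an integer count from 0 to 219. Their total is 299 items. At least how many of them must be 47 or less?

1

Let j be the number exceeding 47. Then the total is ≥ 48·j + 0·(7 − j) = 0 + 48j.
So 48j ≤ 299 and j ≤ 6; hence at least 7 − 6 = 1 are ≤ 47.
Exactly 1 works: 1 value at 0 and 6 at 48 total 288; raise one of the low values by 11 (still ≤ 47) to hit 299.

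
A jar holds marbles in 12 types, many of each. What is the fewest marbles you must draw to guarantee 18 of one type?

205

In the worst case you draw 17 of each of the 12 types: 12 × 17 = 204.
One more forces 18 of some type, so 204 + 1 = 205.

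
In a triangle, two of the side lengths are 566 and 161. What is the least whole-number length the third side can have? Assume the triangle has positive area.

The third side must exceed |566 − 161| = 405.
The smallest integer above 405 is 406.

406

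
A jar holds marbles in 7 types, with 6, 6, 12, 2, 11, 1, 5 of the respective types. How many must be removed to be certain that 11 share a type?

41

In the worst case you take as many as possible of each type without reaching 11: 6 + 6 + 10 + 2 + 10 + 1 + 5 = 40.
The next one must give 11 of some type, so 40 + 1 = 41.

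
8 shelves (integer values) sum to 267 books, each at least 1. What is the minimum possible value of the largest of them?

34

If every one of the 8 were at most 33, the total would be at most 8 × 33 = 264 < 267.
Equality holds with 3 values of 34 and 5 values of 33.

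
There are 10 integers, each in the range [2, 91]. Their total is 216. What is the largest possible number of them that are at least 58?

Suppose k of them are at least 58. Those contribute at least 58 each and the other 10 − k at least 2 each.
So the total is at least 58k + 2(10 − k) = 20 + 56k. This must be ≤ 216, giving k ≤ 3.
k = 3 is achieved by 3 values at 58 and 7 at 2, total 188; add 28 to one value (staying below 58) to reach 216.

3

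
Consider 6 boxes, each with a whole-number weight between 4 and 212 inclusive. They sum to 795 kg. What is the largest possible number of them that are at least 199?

3

With k values at 199 or above and the rest at least 4, the sum is at least 24 + 195k.
Since the sum is 795, we need 195k ≤ 771, i.e. k ≤ 3.
k = 3 is achieved by 3 values at 199 and 3 at 4, total 609; add 186 to one value (staying below 199) to reach 795.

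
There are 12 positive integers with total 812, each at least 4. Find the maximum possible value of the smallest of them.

67

The 12 values sum to 812, so their minimum is at most ⌊812/12⌋ = 67.
Taking 4 copies of 67 and 8 copies of 68 gives exactly 812, so 67 is attained.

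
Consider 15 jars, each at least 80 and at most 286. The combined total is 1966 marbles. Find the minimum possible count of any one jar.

Minimizing one value means maximizing the remaining 14.
The other 14 can take up 14 × 286 = 4004 ≥ 1966 − 80, so one jar can sit at its floor of 80.
Achievable: one at 80 and the other 14 totalling 1886, which fits since 14 × 80 ≤ 1886 ≤ 14 × 286.

80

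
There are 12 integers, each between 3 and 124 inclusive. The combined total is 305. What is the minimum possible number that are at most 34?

4

Each value above 34 is at least 35, contributing at least 35 − 3 = 32 above the floor 3.
The sum exceeds the floor total 36 by 269, so at most ⌊269/32⌋ = 8 exceed 34, and at least 4 are ≤ 34.
Exactly 4 works: 4 values at 3 and 8 at 35 total 292; raise one of the low values by 13 (still ≤ 34) to hit 305.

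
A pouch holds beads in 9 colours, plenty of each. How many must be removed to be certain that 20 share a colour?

172

In the worst case you draw 19 of each of the 9 colours: 9 × 19 = 171.
One more forces 20 of some colour, so 171 + 1 = 172.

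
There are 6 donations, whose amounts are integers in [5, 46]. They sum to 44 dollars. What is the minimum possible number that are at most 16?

5

Each value above 16 is at least 17, contributing at least 17 − 5 = 12 above the floor 5.
The sum exceeds the floor total 30 by 14, so at most ⌊14/12⌋ = 1 exceed 16, and at least 5 are ≤ 16.
Exactly 5 works: 5 values at 5 and 1 at 17 total 42; raise one of the low values by 2 (still ≤ 16) to hit 44.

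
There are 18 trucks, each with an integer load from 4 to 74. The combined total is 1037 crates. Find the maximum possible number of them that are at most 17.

5

Suppose k of them are at most 17. Those contribute at most 17 each and the rest at most 74 each.
So the total is at most 17k + 74(18 − k) = 1332 − 57k. This must still be ≥ 1037, so k ≤ 5.
k = 5 is achieved by 5 values at 17 and 13 at 74, total 1047; lower one of the 74's by 10 (still > 17) to reach 1037.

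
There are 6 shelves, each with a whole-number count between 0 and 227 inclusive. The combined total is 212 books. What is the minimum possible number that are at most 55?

3

If only k of them are at most 55, the other 6 − k are at least 56, so the total is at least (6 − k)·56 + k·0.
This is ≤ 212, so (6 − k)·56 + 0k ≤ 212, which gives k ≥ 3.
Exactly 3 works: 3 values at 0 and 3 at 56 total 168; raise one of the low values by 44 (still ≤ 55) to hit 212.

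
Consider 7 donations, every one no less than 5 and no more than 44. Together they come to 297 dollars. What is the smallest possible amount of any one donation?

To make one donation as small as possible, make the other 6 as large as possible.
The other 6 contribute at most 6 × 44 = 264, leaving at least 297 − 264 = 33.
Since 33 ≥ 5, this is achievable: one at 33 and 6 at 44.

33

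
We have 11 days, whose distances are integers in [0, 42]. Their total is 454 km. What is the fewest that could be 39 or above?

If only k of them are at least 39, the other 11 − k are at most 38, so the total is at most k·42 + (11 − k)·38.
This must reach 454, so k·42 + (11 − k)·38 ≥ 454, giving k ≥ 9.
Exactly 9 works: 9 values at 42 and 2 at 38 total 454.

9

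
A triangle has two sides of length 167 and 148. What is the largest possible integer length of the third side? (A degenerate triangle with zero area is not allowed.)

314

The third side must be less than 167 + 148 = 315.
The largest integer below 315 is 314.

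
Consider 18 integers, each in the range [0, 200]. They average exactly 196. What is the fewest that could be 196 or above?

4

The total is 18 × 196 = 3528.
Each value short of 196 is at most 195, costing at least 200 − 195 = 5 against the maximum total of 3600.
We can afford to lose at most 3600 − 3528 = 72, so at most ⌊72/5⌋ = 14 fall short, and at least 4 are ≥ 196.
Exactly 4 works: 4 values at 200 and 14 at 195 total 3530; lower one of the high values by 2 (still ≥ 196) to hit 3528.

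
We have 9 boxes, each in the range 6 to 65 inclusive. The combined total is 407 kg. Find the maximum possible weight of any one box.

To make one box as large as possible, make the other 8 as small as possible.
The other 8 contribute at least 8 × 6 = 48, leaving at most 407 − 48 = 359.
But each box is capped at 65, so the maximum is 65.
Achievable: one at 65 and the other 8 totalling 342, which fits since 8 × 6 ≤ 342 ≤ 8 × 65.

65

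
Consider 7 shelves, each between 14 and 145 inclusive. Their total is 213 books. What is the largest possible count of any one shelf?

129

Maximizing one value means minimizing the remaining 6.
The other 6 contribute at least 6 × 14 = 84, leaving at most 213 − 84 = 129.
Since 129 ≤ 145, this is achievable: one at 129 and 6 at 14.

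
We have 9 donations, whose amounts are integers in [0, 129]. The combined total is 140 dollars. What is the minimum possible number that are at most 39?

6

Let j be the number exceeding 39. Then the total is ≥ 40·j + 0·(9 − j) = 0 + 40j.
So 40j ≤ 140 and j ≤ 3; hence at least 9 − 3 = 6 are ≤ 39.
Exactly 6 works: 6 values at 0 and 3 at 40 total 120; raise one of the low values by 20 (still ≤ 39) to hit 140.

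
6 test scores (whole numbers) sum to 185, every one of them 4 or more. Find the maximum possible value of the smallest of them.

The average is 185/6 < 31, so some value is ≤ 30.
Achievable: 1 of them at 30 and 5 at 31 total 185.

30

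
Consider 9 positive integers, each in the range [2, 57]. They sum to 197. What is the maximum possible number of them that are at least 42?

Suppose k of them are at least 42. Those contribute at least 42 each and the other 9 − k at least 2 each.
So the total is at least 42k + 2(9 − k) = 18 + 40k. This must be ≤ 197, giving k ≤ 4.
k = 4 is achieved by 4 values at 42 and 5 at 2, total 178; add 19 to one value (staying below 42) to reach 197.

4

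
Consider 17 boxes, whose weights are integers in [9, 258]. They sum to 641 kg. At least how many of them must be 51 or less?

Each value above 51 is at least 52, contributing at least 52 − 9 = 43 above the floor 9.
The sum exceeds the floor total 153 by 488, so at most ⌊488/43⌋ = 11 exceed 51, and at least 6 are ≤ 51.
Exactly 6 works: 6 values at 9 and 11 at 52 total 626; raise one of the low values by 15 (still ≤ 51) to hit 641.

6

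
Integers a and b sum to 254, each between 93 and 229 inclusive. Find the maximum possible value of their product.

For a fixed sum, the product ab is largest when a and b are as close as possible.
Taking a = 127 and b = 127 (both in [93, 229]) gives ab = 16129.

16129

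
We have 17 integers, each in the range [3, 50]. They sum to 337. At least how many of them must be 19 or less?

1

Each value above 19 is at least 20, contributing at least 20 − 3 = 17 above the floor 3.
The sum exceeds the floor total 51 by 286, so at most ⌊286/17⌋ = 16 exceed 19, and at least 1 are ≤ 19.
Exactly 1 works: 1 value at 3 and 16 at 20 total 323; raise one of the low values by 14 (still ≤ 19) to hit 337.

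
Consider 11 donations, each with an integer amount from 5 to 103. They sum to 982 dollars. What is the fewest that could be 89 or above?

1

Suppose at most 11 − j of them reach 89; then j values are ≤ 88 and the rest ≤ 103.
The total is then ≤ 88·j + 103·(11 − j) = 1133 − 15j. For this to be ≥ 982 we need j ≤ 10, so at least 11 − 10 = 1 must reach 89.
Exactly 1 works: 1 value at 103 and 10 at 88 total 983; lower one of the high values by 1 (still ≥ 89) to hit 982.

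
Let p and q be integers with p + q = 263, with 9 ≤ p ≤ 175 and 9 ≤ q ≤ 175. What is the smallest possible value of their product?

15400

pq = p(263 − p) is concave in p, so over [88, 175] it is minimized at an endpoint.
At the endpoint p = 88, q = 263 − 88 = 175, so pq = 88 × 175 = 15400.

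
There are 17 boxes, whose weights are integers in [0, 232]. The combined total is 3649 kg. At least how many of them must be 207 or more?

6

If only k of them are at least 207, the other 17 − k are at most 206, so the total is at most k·232 + (17 − k)·206.
This must reach 3649, so k·232 + (17 − k)·206 ≥ 3649, giving k ≥ 6.
Exactly 6 works: 6 values at 232 and 11 at 206 total 3658; lower one of the high values by 9 (still ≥ 207) to hit 3649.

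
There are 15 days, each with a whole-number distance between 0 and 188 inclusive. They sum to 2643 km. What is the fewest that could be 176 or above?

2

Suppose at most 15 − j of them reach 176; then j values are ≤ 175 and the rest ≤ 188.
The total is then ≤ 175·j + 188·(15 − j) = 2820 − 13j. For this to be ≥ 2643 we need j ≤ 13, so at least 15 − 13 = 2 must reach 176.
Exactly 2 works: 2 values at 188 and 13 at 175 total 2651; lower one of the high values by 8 (still ≥ 176) to hit 2643.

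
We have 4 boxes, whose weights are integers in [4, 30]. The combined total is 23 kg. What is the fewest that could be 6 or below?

Let j be the number exceeding 6. Then the total is ≥ 7·j + 4·(4 − j) = 16 + 3j.
So 3j ≤ 7 and j ≤ 2; hence at least 4 − 2 = 2 are ≤ 6.
Exactly 2 works: 2 values at 4 and 2 at 7 total 22; raise one of the low values by 1 (still ≤ 6) to hit 23.

2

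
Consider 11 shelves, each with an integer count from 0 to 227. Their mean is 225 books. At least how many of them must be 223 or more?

7

The total is 11 × 225 = 2475.
Each value short of 223 is at most 222, costing at least 227 − 222 = 5 against the maximum total of 2497.
We can afford to lose at most 2497 − 2475 = 22, so at most ⌊22/5⌋ = 4 fall short, and at least 7 are ≥ 223.
Exactly 7 works: 7 values at 227 and 4 at 222 total 2477; lower one of the high values by 2 (still ≥ 223) to hit 2475.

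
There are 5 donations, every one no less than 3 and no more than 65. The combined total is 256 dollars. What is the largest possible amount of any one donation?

65

Maximizing one value means minimizing the remaining 4.
The other 4 contribute at least 4 × 3 = 12, leaving at most 256 − 12 = 244.
But each donation is capped at 65, so the maximum is 65.
Achievable: one at 65 and the other 4 totalling 191, which fits since 4 × 3 ≤ 191 ≤ 4 × 65.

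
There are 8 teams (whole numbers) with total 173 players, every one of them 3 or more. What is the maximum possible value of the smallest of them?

The 8 values sum to 173, so their minimum is at most ⌊173/8⌋ = 21.
Equality holds with 3 values of 21 and 5 values of 22.

21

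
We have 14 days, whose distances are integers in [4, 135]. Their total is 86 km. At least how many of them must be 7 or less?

7

Each value above 7 is at least 8, contributing at least 8 − 4 = 4 above the floor 4.
The sum exceeds the floor total 56 by 30, so at most ⌊30/4⌋ = 7 exceed 7, and at least 7 are ≤ 7.
Exactly 7 works: 7 values at 4 and 7 at 8 total 84; raise one of the low values by 2 (still ≤ 7) to hit 86.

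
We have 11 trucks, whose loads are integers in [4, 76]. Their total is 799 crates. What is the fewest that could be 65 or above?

If only k of them are at least 65, the other 11 − k are at most 64, so the total is at most k·76 + (11 − k)·64.
This must reach 799, so k·76 + (11 − k)·64 ≥ 799, giving k ≥ 8.
Exactly 8 works: 8 values at 76 and 3 at 64 total 800; lower one of the high values by 1 (still ≥ 65) to hit 799.

8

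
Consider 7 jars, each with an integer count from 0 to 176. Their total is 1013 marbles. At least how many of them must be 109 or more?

Each value short of 109 is at most 108, costing at least 176 − 108 = 68 against the maximum total of 1232.
We can afford to lose at most 1232 − 1013 = 219, so at most ⌊219/68⌋ = 3 fall short, and at least 4 are ≥ 109.
Exactly 4 works: 4 values at 176 and 3 at 108 total 1028; lower one of the high values by 15 (still ≥ 109) to hit 1013.

4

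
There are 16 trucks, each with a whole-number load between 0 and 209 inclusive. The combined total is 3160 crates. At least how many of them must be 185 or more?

Each value short of 185 is at most 184, costing at least 209 − 184 = 25 against the maximum total of 3344.
We can afford to lose at most 3344 − 3160 = 184, so at most ⌊184/25⌋ = 7 fall short, and at least 9 are ≥ 185.
Exactly 9 works: 9 values at 209 and 7 at 184 total 3169; lower one of the high values by 9 (still ≥ 185) to hit 3160.

9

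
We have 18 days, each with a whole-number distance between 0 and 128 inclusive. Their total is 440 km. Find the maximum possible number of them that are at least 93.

Suppose k of them are at least 93. Those contribute at least 93 each and the other 18 − k at least 0 each.
So the total is at least 93k + 0(18 − k) = 0 + 93k. This must be ≤ 440, giving k ≤ 4.
k = 4 is achieved by 4 values at 93 and 14 at 0, total 372; add 68 to one value (staying below 93) to reach 440.

4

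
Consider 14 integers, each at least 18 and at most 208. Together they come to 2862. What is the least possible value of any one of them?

To make one integer as small as possible, make the other 13 as large as possible.
The other 13 contribute at most 13 × 208 = 2704, leaving at least 2862 − 2704 = 158.
Since 158 ≥ 18, this is achievable: one at 158 and 13 at 208.

158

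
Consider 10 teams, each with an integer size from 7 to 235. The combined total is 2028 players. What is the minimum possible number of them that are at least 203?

Suppose at most 10 − j of them reach 203; then j values are ≤ 202 and the rest ≤ 235.
The total is then ≤ 202·j + 235·(10 − j) = 2350 − 33j. For this to be ≥ 2028 we need j ≤ 9, so at least 10 − 9 = 1 must reach 203.
Exactly 1 works: 1 value at 235 and 9 at 202 total 2053; lower one of the high values by 25 (still ≥ 203) to hit 2028.

1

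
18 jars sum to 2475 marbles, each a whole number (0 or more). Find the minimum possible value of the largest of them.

The average is 2475/18 > 137, so not all 18 can be 137 or less; the largest is ≥ 138.
Taking 9 copies of 137 and 9 copies of 138 gives exactly 2475, so 138 is attained.

138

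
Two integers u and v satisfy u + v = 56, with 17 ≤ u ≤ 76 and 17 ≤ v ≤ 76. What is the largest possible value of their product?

784

For a fixed sum, the product uv is largest when u and v are as close as possible.
Taking u = 28 and v = 28 (both in [17, 76]) gives uv = 784.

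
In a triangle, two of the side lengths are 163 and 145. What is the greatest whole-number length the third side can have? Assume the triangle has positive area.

307

The third side must be less than 163 + 145 = 308.
The largest integer below 308 is 307.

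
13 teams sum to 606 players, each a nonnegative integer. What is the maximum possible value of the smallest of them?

The 13 values sum to 606, so their minimum is at most ⌊606/13⌋ = 46.
Taking 5 copies of 46 and 8 copies of 47 gives exactly 606, so 46 is attained.

46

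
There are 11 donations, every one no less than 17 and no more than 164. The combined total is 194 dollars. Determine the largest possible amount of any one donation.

To make one donation as large as possible, make the other 10 as small as possible.
The other 10 contribute at least 10 × 17 = 170, leaving at most 194 − 170 = 24.
Since 24 ≤ 164, this is achievable: one at 24 and 10 at 17.

24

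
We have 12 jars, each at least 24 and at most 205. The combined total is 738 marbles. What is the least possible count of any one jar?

Minimizing one value means maximizing the remaining 11.
The other 11 can take up 11 × 205 = 2255 ≥ 738 − 24, so one jar can sit at its floor of 24.
Achievable: one at 24 and the other 11 totalling 714, which fits since 11 × 24 ≤ 714 ≤ 11 × 205.

24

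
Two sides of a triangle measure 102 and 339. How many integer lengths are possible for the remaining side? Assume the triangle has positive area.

203

The triangle inequality gives |102 − 339| < c < 102 + 339, i.e. 237 < c < 441.
So c can be any integer from 238 to 440: 203 values.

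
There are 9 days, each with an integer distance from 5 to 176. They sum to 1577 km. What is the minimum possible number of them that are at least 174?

Suppose at most 9 − j of them reach 174; then j values are ≤ 173 and the rest ≤ 176.
The total is then ≤ 173·j + 176·(9 − j) = 1584 − 3j. For this to be ≥ 1577 we need j ≤ 2, so at least 9 − 2 = 7 must reach 174.
Exactly 7 works: 7 values at 176 and 2 at 173 total 1578; lower one of the high values by 1 (still ≥ 174) to hit 1577.

7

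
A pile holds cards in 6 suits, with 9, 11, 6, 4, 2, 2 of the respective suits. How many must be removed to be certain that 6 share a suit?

In the worst case you take as many as possible of each suit without reaching 6: 5 + 5 + 5 + 4 + 2 + 2 = 23.
The next one must give 6 of some suit, so 23 + 1 = 24.

24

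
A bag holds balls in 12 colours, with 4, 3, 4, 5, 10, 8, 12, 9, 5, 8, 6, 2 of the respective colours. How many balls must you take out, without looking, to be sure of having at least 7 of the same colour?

In the worst case you take as many as possible of each colour without reaching 7: 4 + 3 + 4 + 5 + 6 + 6 + 6 + 6 + 5 + 6 + 6 + 2 = 59.
The next one must give 7 of some colour, so 59 + 1 = 60.

60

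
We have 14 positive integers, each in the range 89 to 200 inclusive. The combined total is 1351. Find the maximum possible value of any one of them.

To make one integer as large as possible, make the other 13 as small as possible.
The other 13 contribute at least 13 × 89 = 1157, leaving at most 1351 − 1157 = 194.
Since 194 ≤ 200, this is achievable: one at 194 and 13 at 89.

194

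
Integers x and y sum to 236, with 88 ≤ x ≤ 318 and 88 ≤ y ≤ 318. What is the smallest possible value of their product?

13024

For a fixed sum, xy is smallest when x and y are as far apart as possible.
The extreme feasible split is x = 88, y = 148, giving xy = 13024.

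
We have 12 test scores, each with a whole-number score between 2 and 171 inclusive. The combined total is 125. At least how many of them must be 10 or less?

1

Let j be the number exceeding 10. Then the total is ≥ 11·j + 2·(12 − j) = 24 + 9j.
So 9j ≤ 101 and j ≤ 11; hence at least 12 − 11 = 1 are ≤ 10.
Exactly 1 works: 1 value at 2 and 11 at 11 total 123; raise one of the low values by 2 (still ≤ 10) to hit 125.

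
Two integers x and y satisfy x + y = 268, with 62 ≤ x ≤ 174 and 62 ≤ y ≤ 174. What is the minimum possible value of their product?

For a fixed sum, xy is smallest when x and y are as far apart as possible.
The extreme feasible split is x = 94, y = 174, giving xy = 16356.

16356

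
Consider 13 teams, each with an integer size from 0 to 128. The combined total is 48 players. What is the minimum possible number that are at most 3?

If only k of them are at most 3, the other 13 − k are at least 4, so the total is at least (13 − k)·4 + k·0.
This is ≤ 48, so (13 − k)·4 + 0k ≤ 48, which gives k ≥ 1.
Exactly 1 works: 1 value at 0 and 12 at 4 total 48.

1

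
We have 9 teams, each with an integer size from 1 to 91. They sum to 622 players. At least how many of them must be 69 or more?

1

If only k of them are at least 69, the other 9 − k are at most 68, so the total is at most k·91 + (9 − k)·68.
This must reach 622, so k·91 + (9 − k)·68 ≥ 622, giving k ≥ 1.
Exactly 1 works: 1 value at 91 and 8 at 68 total 635; lower one of the high values by 13 (still ≥ 69) to hit 622.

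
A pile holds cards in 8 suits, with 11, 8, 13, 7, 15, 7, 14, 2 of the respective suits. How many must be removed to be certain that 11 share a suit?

65

In the worst case you take as many as possible of each suit without reaching 11: 10 + 8 + 10 + 7 + 10 + 7 + 10 + 2 = 64.
The next one must give 11 of some suit, so 64 + 1 = 65.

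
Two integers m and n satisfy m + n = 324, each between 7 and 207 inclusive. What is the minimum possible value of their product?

For a fixed sum, mn is smallest when m and n are as far apart as possible.
At the endpoint m = 117, n = 324 − 117 = 207, so mn = 117 × 207 = 24219.

24219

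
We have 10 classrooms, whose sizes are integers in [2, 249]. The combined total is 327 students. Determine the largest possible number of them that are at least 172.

Suppose k of them are at least 172. Those contribute at least 172 each and the other 10 − k at least 2 each.
So the total is at least 172k + 2(10 − k) = 20 + 170k. This must be ≤ 327, giving k ≤ 1.
k = 1 is achieved by 1 value at 172 and 9 at 2, total 190; add 137 to one value (staying below 172) to reach 327.

1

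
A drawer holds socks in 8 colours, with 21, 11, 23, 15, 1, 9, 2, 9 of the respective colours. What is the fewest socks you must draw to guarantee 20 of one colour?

In the worst case you take as many as possible of each colour without reaching 20: 19 + 11 + 19 + 15 + 1 + 9 + 2 + 9 = 85.
The next one must give 20 of some colour, so 85 + 1 = 86.

86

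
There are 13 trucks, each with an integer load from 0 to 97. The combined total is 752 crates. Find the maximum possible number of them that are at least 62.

If k of the values are ≥ 62, the total is ≥ 62k + 0(13 − k).
Setting 62k + 0(13 − k) ≤ 752 gives 62k ≤ 752, so k ≤ 12.
k = 12 is achieved by 12 values at 62 and 1 at 0, total 744; add 8 to one value (staying below 62) to reach 752.

12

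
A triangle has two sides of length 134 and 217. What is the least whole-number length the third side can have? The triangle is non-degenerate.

84

The third side must exceed |134 − 217| = 83.
The smallest integer above 83 is 84.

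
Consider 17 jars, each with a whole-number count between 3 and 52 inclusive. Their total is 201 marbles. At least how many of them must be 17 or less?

Let j be the number exceeding 17. Then the total is ≥ 18·j + 3·(17 − j) = 51 + 15j.
So 15j ≤ 150 and j ≤ 10; hence at least 17 − 10 = 7 are ≤ 17.
Exactly 7 works: 7 values at 3 and 10 at 18 total 201.

7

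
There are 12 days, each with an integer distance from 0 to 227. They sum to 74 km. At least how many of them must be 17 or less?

If only k of them are at most 17, the other 12 − k are at least 18, so the total is at least (12 − k)·18 + k·0.
This is ≤ 74, so (12 − k)·18 + 0k ≤ 74, which gives k ≥ 8.
Exactly 8 works: 8 values at 0 and 4 at 18 total 72; raise one of the low values by 2 (still ≤ 17) to hit 74.

8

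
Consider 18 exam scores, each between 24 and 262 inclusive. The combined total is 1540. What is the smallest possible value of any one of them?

24

Minimizing one value means maximizing the remaining 17.
The other 17 can take up 17 × 262 = 4454 ≥ 1540 − 24, so one score can sit at its floor of 24.
Achievable: one at 24 and the other 17 totalling 1516, which fits since 17 × 24 ≤ 1516 ≤ 17 × 262.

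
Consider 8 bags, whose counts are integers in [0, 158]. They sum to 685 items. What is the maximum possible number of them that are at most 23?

Suppose k of them are at most 23. Those contribute at most 23 each and the rest at most 158 each.
So the total is at most 23k + 158(8 − k) = 1264 − 135k. This must still be ≥ 685, so k ≤ 4.
k = 4 is achieved by 4 values at 23 and 4 at 158, total 724; lower one of the 158's by 39 (still > 23) to reach 685.

4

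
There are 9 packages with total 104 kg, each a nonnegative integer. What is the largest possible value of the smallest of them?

11

The average is 104/9 < 12, so some value is ≤ 11.
Equality holds with 4 values of 11 and 5 values of 12.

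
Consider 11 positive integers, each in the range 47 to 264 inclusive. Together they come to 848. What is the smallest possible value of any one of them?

Minimizing one value means maximizing the remaining 10.
The other 10 can take up 10 × 264 = 2640 ≥ 848 − 47, so one integer can sit at its floor of 47.
Achievable: one at 47 and the other 10 totalling 801, which fits since 10 × 47 ≤ 801 ≤ 10 × 264.

47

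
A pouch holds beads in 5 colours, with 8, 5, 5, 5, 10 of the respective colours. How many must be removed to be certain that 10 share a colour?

33

In the worst case you take as many as possible of each colour without reaching 10: 8 + 5 + 5 + 5 + 9 = 32.
The next one must give 10 of some colour, so 32 + 1 = 33.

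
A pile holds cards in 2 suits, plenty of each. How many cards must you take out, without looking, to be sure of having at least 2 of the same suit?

3

In the worst case you draw 1 of each of the 2 suits: 2 × 1 = 2.
One more forces 2 of some suit, so 2 + 1 = 3.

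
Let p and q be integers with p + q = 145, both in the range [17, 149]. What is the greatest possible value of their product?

5256

With p + q fixed, pq peaks when the two are closest together.
Taking p = 72 and q = 73 (both in [17, 149]) gives pq = 5256.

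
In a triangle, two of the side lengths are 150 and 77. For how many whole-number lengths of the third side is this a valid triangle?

153

The triangle inequality gives |150 − 77| < c < 150 + 77, i.e. 73 < c < 227.
So c can be any integer from 74 to 226: 153 values.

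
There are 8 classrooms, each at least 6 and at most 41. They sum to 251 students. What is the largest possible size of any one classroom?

41

To make one classroom as large as possible, make the other 7 as small as possible.
The other 7 contribute at least 7 × 6 = 42, leaving at most 251 − 42 = 209.
But each classroom is capped at 41, so the maximum is 41.
Achievable: one at 41 and the other 7 totalling 210, which fits since 7 × 6 ≤ 210 ≤ 7 × 41.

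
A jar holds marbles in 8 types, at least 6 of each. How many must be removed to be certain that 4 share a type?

In the worst case you draw 3 of each of the 8 types: 8 × 3 = 24.
One more forces 4 of some type, so 24 + 1 = 25.

25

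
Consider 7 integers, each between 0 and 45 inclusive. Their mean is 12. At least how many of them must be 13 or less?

The total is 7 × 12 = 84.
Let j be the number exceeding 13. Then the total is ≥ 14·j + 0·(7 − j) = 0 + 14j.
So 14j ≤ 84 and j ≤ 6; hence at least 7 − 6 = 1 are ≤ 13.
Exactly 1 works: 1 value at 0 and 6 at 14 total 84.

1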